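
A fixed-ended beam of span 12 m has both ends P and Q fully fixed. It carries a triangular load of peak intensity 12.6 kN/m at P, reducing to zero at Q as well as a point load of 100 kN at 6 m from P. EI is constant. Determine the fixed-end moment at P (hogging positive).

M_P = 240.7 kN·m

Release both end moments; the primary structure is a simply-supported span PQ with redundants M_P and M_Q.
Simple-span end rotations at P and Q under the given loads:
  at P: triangular load, peak 12.6: w₀L³/(45EI) = 483.8/EI
  at Q: triangular load, peak 12.6: 7w₀L³/(360EI) = 423.4/EI
  at P: point load 100 at a = 6: Pab(L + b)/(6LEI) = 900/EI
  at Q: point load 100 at a = 6: Pab(L + a)/(6LEI) = 900/EI
  θ_P0 = 1384/EI,  θ_Q0 = 1323/EI
Flexibility coefficients: a unit moment at one end gives L/(3EI) there and L/(6EI) at the far end, so f₁₁ = f₂₂ = 4/EI and f₁₂ = f₂₁ = 2/EI.
Compatibility — zero rotation at each built-in end:
  4 M_P + 2 M_Q = 1384
  2 M_P + 4 M_Q = 1323
Solving the pair gives M_P = 240.7 kN·m and M_Q = 210.5 kN·m (hogging).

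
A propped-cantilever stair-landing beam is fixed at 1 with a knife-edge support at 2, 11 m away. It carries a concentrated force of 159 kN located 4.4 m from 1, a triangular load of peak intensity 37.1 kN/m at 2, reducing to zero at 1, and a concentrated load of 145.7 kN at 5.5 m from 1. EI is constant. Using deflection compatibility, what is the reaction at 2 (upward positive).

Choose R_2 as the redundant. The primary structure is the cantilever fixed at 1.
Deflection at 2 on the released cantilever, summing each load's contribution:
  point load 159 at a = 4.4: Pa²(3L − a)/(6EI) = 14673/EI
  triangular load, peak 37.1 at the free end: 11w₀L⁴/(120EI) = 49792/EI
  point load 145.7 at a = 5.5: Pa²(3L − a)/(6EI) = 20201/EI
  δ_0 = 84665/EI
Tip deflection under a unit load at 2: L³/(3EI) = 443.7/EI.
Compatibility at 2: δ_0 − R_2·δ_{22} = 0, so R_2 = 84665/443.7 = 190.8 kN.

R_2 = 190.8 kN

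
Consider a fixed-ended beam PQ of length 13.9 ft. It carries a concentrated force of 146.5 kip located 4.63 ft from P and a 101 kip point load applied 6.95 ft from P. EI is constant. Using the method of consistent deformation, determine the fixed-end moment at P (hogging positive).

M_P = 477.2 kip·ft

Take the two fixed-end moments M_P, M_Q as redundants; the released structure is the simple span PQ.
Simple-span end rotations at P and Q under the given loads:
  at P: point load 146.5 at a = 4.63: Pab(L + b)/(6LEI) = 1747/EI
  at Q: point load 146.5 at a = 4.63: Pab(L + a)/(6LEI) = 1397/EI
  at P: point load 101 at a = 6.95: Pab(L + b)/(6LEI) = 1220/EI
  at Q: point load 101 at a = 6.95: Pab(L + a)/(6LEI) = 1220/EI
  θ_P0 = 2966/EI,  θ_Q0 = 2617/EI
Flexibility coefficients: a unit moment at one end gives L/(3EI) there and L/(6EI) at the far end, so f₁₁ = f₂₂ = 4.633/EI and f₁₂ = f₂₁ = 2.317/EI.
Compatibility — zero rotation at each built-in end:
  4.633 M_P + 2.317 M_Q = 2966
  2.317 M_P + 4.633 M_Q = 2617
Solving the pair gives M_P = 477.2 kip·ft and M_Q = 326.2 kip·ft (hogging).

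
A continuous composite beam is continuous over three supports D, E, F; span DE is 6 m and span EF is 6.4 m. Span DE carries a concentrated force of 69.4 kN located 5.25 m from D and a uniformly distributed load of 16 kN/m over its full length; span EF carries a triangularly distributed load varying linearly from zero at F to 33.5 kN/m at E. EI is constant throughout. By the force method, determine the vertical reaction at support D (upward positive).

Take M_E as the redundant. Released structure: two simple spans DE and EF with a hinge at E.
Discontinuity in slope at E on the released structure — sum the simple-span end rotations:
  span DE: point load 69.4 at a = 5.25: Pab(L + a)/(6LEI) = 85.39/EI
  span DE: UDL 16: wL³/(24EI) = 144/EI
  span EF: triangular load, peak 33.5: w₀L³/(45EI) = 195.2/EI
  relative rotation θ_0 = (229.4 + 195.2)/EI = 424.5/EI
A unit hogging moment at E produces rotation L₁/(3EI) + L₂/(3EI) = 4.133/EI.
Compatibility: M_E·(L₁+L₂)/(3EI) = θ_0, giving M_E = 102.7 kN·m (hogging).
Span DE, ΣM about D with M_E applied at E: R_E^{DE}·6 = 652.4 + 102.7, so R_E^{DE} = 125.8 kN and R_D = 165.4 − 125.8 = 39.56 kN.

R_D = 39.56 kN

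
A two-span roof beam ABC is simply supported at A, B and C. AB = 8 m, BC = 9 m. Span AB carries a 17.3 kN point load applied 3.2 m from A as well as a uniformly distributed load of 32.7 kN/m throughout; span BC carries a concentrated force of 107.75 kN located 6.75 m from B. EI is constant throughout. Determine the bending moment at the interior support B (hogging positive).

M_B = 194.2 kN·m

Take M_B as the redundant. Released structure: two simple spans AB and BC with a hinge at B.
Rotations at B on the released spans (each span's end-slope, ×1/EI):
  span AB: point load 17.3 at a = 3.2: Pab(L + a)/(6LEI) = 62/EI
  span AB: UDL 32.7: wL³/(24EI) = 697.6/EI
  span BC: point load 107.75 at a = 6.75: Pab(L + b)/(6LEI) = 340.9/EI
  relative rotation θ_0 = (759.6 + 340.9)/EI = 1101/EI
A unit hogging moment at B produces rotation L₁/(3EI) + L₂/(3EI) = 5.667/EI.
Slope continuity at B: θ_0 = M_B·5.667/EI, so M_B = 1101/5.667 = 194.2 kN·m (hogging).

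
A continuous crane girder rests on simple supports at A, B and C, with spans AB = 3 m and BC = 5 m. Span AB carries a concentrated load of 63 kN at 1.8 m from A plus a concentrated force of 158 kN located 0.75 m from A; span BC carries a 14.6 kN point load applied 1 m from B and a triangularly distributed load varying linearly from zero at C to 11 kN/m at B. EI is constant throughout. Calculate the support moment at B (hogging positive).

Release continuity at B by inserting a hinge; the redundant is the internal moment M_B. The primary structure is two simply-supported spans AB and BC.
Discontinuity in slope at B on the released structure — sum the simple-span end rotations:
  span AB: point load 63 at a = 1.8: Pab(L + a)/(6LEI) = 36.29/EI
  span AB: point load 158 at a = 0.75: Pab(L + a)/(6LEI) = 55.55/EI
  span BC: point load 14.6 at a = 1: Pab(L + b)/(6LEI) = 17.52/EI
  span BC: triangular load, peak 11: w₀L³/(45EI) = 30.56/EI
  relative rotation θ_0 = (91.83 + 48.08)/EI = 139.9/EI
A unit hogging moment at B produces rotation L₁/(3EI) + L₂/(3EI) = 2.667/EI.
Slope continuity at B: θ_0 = M_B·2.667/EI, so M_B = 139.9/2.667 = 52.47 kN·m (hogging).

M_B = 52.47 kN·m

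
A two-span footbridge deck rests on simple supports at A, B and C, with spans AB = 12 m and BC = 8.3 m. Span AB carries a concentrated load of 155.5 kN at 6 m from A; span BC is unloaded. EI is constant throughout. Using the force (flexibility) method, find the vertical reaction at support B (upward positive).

Insert a hinge at B; M_B is the redundant, and each span becomes simply supported.
Discontinuity in slope at B on the released structure — sum the simple-span end rotations:
  span AB: point load 155.5 at a = 6: Pab(L + a)/(6LEI) = 1400/EI
  relative rotation θ_0 = (1400 + 0)/EI = 1400/EI
A unit hogging moment at B produces rotation L₁/(3EI) + L₂/(3EI) = 6.767/EI.
Slope continuity at B: θ_0 = M_B·6.767/EI, so M_B = 1400/6.767 = 206.8 kN·m (hogging).
Span AB, ΣM about A with M_B applied at B: R_B^{AB}·12 = 933 + 206.8, so R_B^{AB} = 94.99 kN and R_A = 155.5 − 94.99 = 60.51 kN.
Span BC, ΣM about C: R_B^{BC}·8.3 = 0 + 206.8, so R_B^{BC} = 24.92 kN and R_C = 0 − 24.92 = -24.92 kN.
R_B = 94.99 + 24.92 = 119.9 kN.

R_B = 119.9 kN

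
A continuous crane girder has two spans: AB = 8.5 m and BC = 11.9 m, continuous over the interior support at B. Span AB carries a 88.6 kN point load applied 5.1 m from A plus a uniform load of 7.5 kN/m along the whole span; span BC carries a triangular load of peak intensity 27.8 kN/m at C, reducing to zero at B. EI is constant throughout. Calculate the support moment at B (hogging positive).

M_B = 222.4 kN·m

Take M_B as the redundant. Released structure: two simple spans AB and BC with a hinge at B.
Rotations at B on the released spans (each span's end-slope, ×1/EI):
  span AB: point load 88.6 at a = 5.1: Pab(L + a)/(6LEI) = 409.7/EI
  span AB: UDL 7.5: wL³/(24EI) = 191.9/EI
  span BC: triangular load, peak 27.8: 7w₀L³/(360EI) = 910.9/EI
  relative rotation θ_0 = (601.6 + 910.9)/EI = 1513/EI
A unit hogging moment at B produces rotation L₁/(3EI) + L₂/(3EI) = 6.8/EI.
Slope continuity at B: θ_0 = M_B·6.8/EI, so M_B = 1513/6.8 = 222.4 kN·m (hogging).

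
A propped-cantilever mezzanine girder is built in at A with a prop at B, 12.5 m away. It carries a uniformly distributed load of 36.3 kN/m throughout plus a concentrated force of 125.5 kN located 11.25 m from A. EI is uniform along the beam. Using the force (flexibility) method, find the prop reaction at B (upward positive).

Take the reaction at B as the redundant and release it; the primary structure is a cantilever fixed at A.
Free-end deflection of the primary structure under the applied loading (downward +):
  UDL 36.3: wL⁴/(8EI) = 110779/EI
  point load 125.5 at a = 11.25: Pa²(3L − a)/(6EI) = 69491/EI
  δ_0 = 180270/EI
Tip deflection under a unit load at B: L³/(3EI) = 651/EI.
The prop prevents deflection at B: R_B = δ_0/δ_{BB} = 180270/651 = 276.9 kN.

R_B = 276.9 kN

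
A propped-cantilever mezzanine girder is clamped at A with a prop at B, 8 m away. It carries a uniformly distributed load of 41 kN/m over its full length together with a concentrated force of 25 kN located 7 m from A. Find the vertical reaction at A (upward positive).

Choose R_B as the redundant. The primary structure is the cantilever fixed at A.
Downward deflection at the released point B due to the loads:
  UDL 41: wL⁴/(8EI) = 20992/EI
  point load 25 at a = 7: Pa²(3L − a)/(6EI) = 3471/EI
  δ_0 = 24463/EI
Flexibility coefficient — unit upward force at B: δ_{BB} = L³/(3EI) = 170.7/EI.
Compatibility at B: δ_0 − R_B·δ_{BB} = 0, so R_B = 24463/170.7 = 143.3 kN.
Vertical equilibrium: R_A = ΣP − R_B = 353 − 143.3 = 209.7 kN.

R_A = 209.7 kN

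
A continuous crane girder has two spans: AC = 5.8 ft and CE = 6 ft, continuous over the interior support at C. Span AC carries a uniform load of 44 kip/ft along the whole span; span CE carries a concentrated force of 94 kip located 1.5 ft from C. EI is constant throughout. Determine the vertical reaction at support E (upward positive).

Insert a hinge at C; M_C is the redundant, and each span becomes simply supported.
Rotations at C on the released spans (each span's end-slope, ×1/EI):
  span AC: UDL 44: wL³/(24EI) = 357.7/EI
  span CE: point load 94 at a = 1.5: Pab(L + b)/(6LEI) = 185.1/EI
  relative rotation θ_0 = (357.7 + 185.1)/EI = 542.8/EI
A unit hogging moment at C produces rotation L₁/(3EI) + L₂/(3EI) = 3.933/EI.
Compatibility: M_C·(L₁+L₂)/(3EI) = θ_0, giving M_C = 138 kip·ft (hogging).
Span CE, ΣM about E: R_C^{CE}·6 = 423 + 138, so R_C^{CE} = 93.5 kip and R_E = 94 − 93.5 = 0.5014 kip.

R_E = 0.5014 kip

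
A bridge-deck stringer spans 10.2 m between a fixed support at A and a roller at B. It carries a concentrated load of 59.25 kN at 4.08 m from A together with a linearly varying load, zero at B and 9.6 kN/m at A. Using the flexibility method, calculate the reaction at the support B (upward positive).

Take the reaction at B as the redundant and release it; the primary structure is a cantilever fixed at A.
Downward deflection at the released point B due to the loads:
  point load 59.25 at a = 4.08: Pa²(3L − a)/(6EI) = 4359/EI
  triangular load, peak 9.6 at the fixed end: w₀L⁴/(30EI) = 3464/EI
  δ_0 = 7823/EI
Tip deflection under a unit load at B: L³/(3EI) = 353.7/EI.
The prop prevents deflection at B: R_B = δ_0/δ_{BB} = 7823/353.7 = 22.12 kN.

R_B = 22.12 kN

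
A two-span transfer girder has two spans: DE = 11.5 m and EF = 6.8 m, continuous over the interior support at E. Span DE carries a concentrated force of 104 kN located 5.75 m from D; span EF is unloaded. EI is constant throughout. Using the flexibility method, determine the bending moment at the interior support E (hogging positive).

Release continuity at E by inserting a hinge; the redundant is the internal moment M_E. The primary structure is two simply-supported spans DE and EF.
Rotations at E on the released spans (each span's end-slope, ×1/EI):
  span DE: point load 104 at a = 5.75: Pab(L + a)/(6LEI) = 859.6/EI
  relative rotation θ_0 = (859.6 + 0)/EI = 859.6/EI
A unit hogging moment at E produces rotation L₁/(3EI) + L₂/(3EI) = 6.1/EI.
Compatibility: M_E·(L₁+L₂)/(3EI) = θ_0, giving M_E = 140.9 kN·m (hogging).

M_E = 140.9 kN·m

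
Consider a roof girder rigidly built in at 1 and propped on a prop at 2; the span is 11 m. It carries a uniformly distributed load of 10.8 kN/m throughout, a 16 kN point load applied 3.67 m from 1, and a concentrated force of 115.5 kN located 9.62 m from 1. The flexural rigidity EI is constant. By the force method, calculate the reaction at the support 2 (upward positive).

R_2 = 140.8 kN

Choose R_2 as the redundant. The primary structure is the cantilever fixed at 1.
Free-end deflection of the primary structure under the applied loading (downward +):
  UDL 10.8: wL⁴/(8EI) = 19765/EI
  point load 16 at a = 3.67: Pa²(3L − a)/(6EI) = 1053/EI
  point load 115.5 at a = 9.62: Pa²(3L − a)/(6EI) = 41651/EI
  δ_0 = 62470/EI
Tip deflection under a unit load at 2: L³/(3EI) = 443.7/EI.
Compatibility at 2: δ_0 − R_2·δ_{22} = 0, so R_2 = 62470/443.7 = 140.8 kN.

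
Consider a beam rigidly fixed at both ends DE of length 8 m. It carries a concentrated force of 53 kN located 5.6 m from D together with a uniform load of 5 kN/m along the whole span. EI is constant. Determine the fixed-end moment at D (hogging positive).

M_D = 53.38 kN·m

Take the two fixed-end moments M_D, M_E as redundants; the released structure is the simple span DE.
End rotations of the released simple span under the applied load (×1/EI):
  at D: point load 53 at a = 5.6: Pab(L + b)/(6LEI) = 154.3/EI
  at E: point load 53 at a = 5.6: Pab(L + a)/(6LEI) = 201.8/EI
  at D: UDL 5: wL³/(24EI) = 106.7/EI
  at E: UDL 5: wL³/(24EI) = 106.7/EI
  θ_D0 = 261/EI,  θ_E0 = 308.5/EI
Flexibility coefficients: a unit moment at one end gives L/(3EI) there and L/(6EI) at the far end, so f₁₁ = f₂₂ = 2.667/EI and f₁₂ = f₂₁ = 1.333/EI.
Compatibility — zero rotation at each built-in end:
  2.667 M_D + 1.333 M_E = 261
  1.333 M_D + 2.667 M_E = 308.5
Solving the pair gives M_D = 53.38 kN·m and M_E = 88.99 kN·m (hogging).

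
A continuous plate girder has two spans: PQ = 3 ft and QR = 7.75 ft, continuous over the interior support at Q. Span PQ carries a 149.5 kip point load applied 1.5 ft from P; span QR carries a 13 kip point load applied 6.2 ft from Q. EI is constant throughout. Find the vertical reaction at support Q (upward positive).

R_Q = 91.42 kip

Release continuity at Q by inserting a hinge; the redundant is the internal moment M_Q. The primary structure is two simply-supported spans PQ and QR.
Discontinuity in slope at Q on the released structure — sum the simple-span end rotations:
  span PQ: point load 149.5 at a = 1.5: Pab(L + a)/(6LEI) = 84.09/EI
  span QR: point load 13 at a = 6.2: Pab(L + b)/(6LEI) = 24.99/EI
  relative rotation θ_0 = (84.09 + 24.99)/EI = 109.1/EI
A unit hogging moment at Q produces rotation L₁/(3EI) + L₂/(3EI) = 3.583/EI.
Compatibility: M_Q·(L₁+L₂)/(3EI) = θ_0, giving M_Q = 30.44 kip·ft (hogging).
Span PQ, ΣM about P with M_Q applied at Q: R_Q^{PQ}·3 = 224.2 + 30.44, so R_Q^{PQ} = 84.9 kip and R_P = 149.5 − 84.9 = 64.6 kip.
Span QR, ΣM about R: R_Q^{QR}·7.75 = 20.15 + 30.44, so R_Q^{QR} = 6.528 kip and R_R = 13 − 6.528 = 6.472 kip.
R_Q = 84.9 + 6.528 = 91.42 kip.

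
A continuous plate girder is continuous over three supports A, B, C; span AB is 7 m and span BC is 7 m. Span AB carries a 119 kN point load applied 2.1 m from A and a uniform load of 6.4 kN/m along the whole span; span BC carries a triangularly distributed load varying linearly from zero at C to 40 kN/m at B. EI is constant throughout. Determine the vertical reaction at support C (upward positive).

Take M_B as the redundant. Released structure: two simple spans AB and BC with a hinge at B.
Discontinuity in slope at B on the released structure — sum the simple-span end rotations:
  span AB: point load 119 at a = 2.1: Pab(L + a)/(6LEI) = 265.3/EI
  span AB: UDL 6.4: wL³/(24EI) = 91.47/EI
  span BC: triangular load, peak 40: w₀L³/(45EI) = 304.9/EI
  relative rotation θ_0 = (356.8 + 304.9)/EI = 661.7/EI
A unit hogging moment at B produces rotation L₁/(3EI) + L₂/(3EI) = 4.667/EI.
Slope continuity at B: θ_0 = M_B·4.667/EI, so M_B = 661.7/4.667 = 141.8 kN·m (hogging).
Span BC, ΣM about C: R_B^{BC}·7 = 653.3 + 141.8, so R_B^{BC} = 113.6 kN and R_C = 140 − 113.6 = 26.41 kN.

R_C = 26.41 kN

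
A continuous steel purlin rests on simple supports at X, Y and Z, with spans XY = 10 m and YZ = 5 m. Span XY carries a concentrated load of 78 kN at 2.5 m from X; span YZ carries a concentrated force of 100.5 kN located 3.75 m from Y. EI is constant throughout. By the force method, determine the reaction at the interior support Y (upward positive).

Insert a hinge at Y; M_Y is the redundant, and each span becomes simply supported.
End slopes at the hinge Y, treating each span as simply supported:
  span XY: point load 78 at a = 2.5: Pab(L + a)/(6LEI) = 304.7/EI
  span YZ: point load 100.5 at a = 3.75: Pab(L + b)/(6LEI) = 98.14/EI
  relative rotation θ_0 = (304.7 + 98.14)/EI = 402.8/EI
A unit hogging moment at Y produces rotation L₁/(3EI) + L₂/(3EI) = 5/EI.
Compatibility: M_Y·(L₁+L₂)/(3EI) = θ_0, giving M_Y = 80.57 kN·m (hogging).
Span XY, ΣM about X with M_Y applied at Y: R_Y^{XY}·10 = 195 + 80.57, so R_Y^{XY} = 27.56 kN and R_X = 78 − 27.56 = 50.44 kN.
Span YZ, ΣM about Z: R_Y^{YZ}·5 = 125.6 + 80.57, so R_Y^{YZ} = 41.24 kN and R_Z = 100.5 − 41.24 = 59.26 kN.
R_Y = 27.56 + 41.24 = 68.79 kN.

R_Y = 68.79 kN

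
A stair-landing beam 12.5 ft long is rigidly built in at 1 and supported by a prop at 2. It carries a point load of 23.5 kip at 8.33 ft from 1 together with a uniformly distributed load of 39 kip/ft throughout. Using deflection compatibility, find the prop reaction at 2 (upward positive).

R_2 = 195 kip

Remove the prop at 2; the released (primary) structure is a cantilever built in at 1.
Free-end deflection of the primary structure under the applied loading (downward +):
  point load 23.5 at a = 8.33: Pa²(3L − a)/(6EI) = 7928/EI
  UDL 39: wL⁴/(8EI) = 119019/EI
  δ_0 = 126946/EI
Tip deflection under a unit load at 2: L³/(3EI) = 651/EI.
The prop prevents deflection at 2: R_2 = δ_0/δ_{22} = 126946/651 = 195 kip.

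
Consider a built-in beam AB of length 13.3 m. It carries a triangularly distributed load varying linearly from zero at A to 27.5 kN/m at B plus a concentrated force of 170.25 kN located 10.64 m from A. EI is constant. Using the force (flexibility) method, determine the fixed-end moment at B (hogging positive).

M_B = 533.1 kN·m

Take the two fixed-end moments M_A, M_B as redundants; the released structure is the simple span AB.
End rotations of the released simple span under the applied load (×1/EI):
  at A: triangular load, peak 27.5: 7w₀L³/(360EI) = 1258/EI
  at B: triangular load, peak 27.5: w₀L³/(45EI) = 1438/EI
  at A: point load 170.25 at a = 10.64: Pab(L + b)/(6LEI) = 963.7/EI
  at B: point load 170.25 at a = 10.64: Pab(L + a)/(6LEI) = 1446/EI
  θ_A0 = 2222/EI,  θ_B0 = 2883/EI
Flexibility coefficients: a unit moment at one end gives L/(3EI) there and L/(6EI) at the far end, so f₁₁ = f₂₂ = 4.433/EI and f₁₂ = f₂₁ = 2.217/EI.
Compatibility — zero rotation at each built-in end:
  4.433 M_A + 2.217 M_B = 2222
  2.217 M_A + 4.433 M_B = 2883
Solving the pair gives M_A = 234.6 kN·m and M_B = 533.1 kN·m (hogging).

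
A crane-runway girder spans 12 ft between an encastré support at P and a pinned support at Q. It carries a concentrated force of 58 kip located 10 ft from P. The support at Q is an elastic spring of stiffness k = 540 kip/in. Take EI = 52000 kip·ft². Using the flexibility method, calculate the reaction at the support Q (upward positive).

Take the reaction at Q as the redundant and release it; the primary structure is a cantilever fixed at P.
Free-end deflection of the primary structure under the applied loading (downward +):
  point load 58 at a = 10: Pa²(3L − a)/(6EI) = 25133/EI
Flexibility coefficient — unit upward force at Q: δ_{QQ} = L³/(3EI) = 576/EI.
With EI = 52000 kip·ft²: δ_0 = 0.48333 ft and δ_{QQ} = 0.011077 ft/kip.
Compatibility — the spring shortens by R_Q/k under the reaction it provides: δ_0 − R_Q·δ_{QQ} = R_Q/k. With 1/k = 1/(540×12) ft/kip = 0.000154 ft/kip, R_Q = δ_0 / (δ_{QQ} + 1/k) = 0.48333 / (0.011077 + 0.000154) = 43.03 kip.

R_Q = 43.03 kip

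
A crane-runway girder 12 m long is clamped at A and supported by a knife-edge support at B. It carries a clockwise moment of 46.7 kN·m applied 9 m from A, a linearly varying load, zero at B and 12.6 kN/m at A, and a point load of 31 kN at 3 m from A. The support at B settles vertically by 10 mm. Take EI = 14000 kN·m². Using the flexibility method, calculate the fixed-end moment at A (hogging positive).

Take the reaction at B as the redundant and release it; the primary structure is a cantilever fixed at A.
Downward deflection at the released point B due to the loads:
  clockwise couple 46.7 at a = 9: M₀a(2L − a)/(2EI) = 3152/EI
  triangular load, peak 12.6 at the fixed end: w₀L⁴/(30EI) = 8709/EI
  point load 31 at a = 3: Pa²(3L − a)/(6EI) = 1534/EI
  δ_0 = 13396/EI
Flexibility coefficient — unit upward force at B: δ_{BB} = L³/(3EI) = 576/EI.
With EI = 14000 kN·m²: δ_0 = 0.95685 m and δ_{BB} = 0.041143 m/kN.
Compatibility — the beam at B must follow the support down by 0.01 m: δ_0 − R_B·δ_{BB} = 0.01, so R_B = (0.95685 − 0.01)/0.041143 = 23.01 kN.
Moment equilibrium about A: M_A = Σ(load moments about A) − R_B·L = 442.1 − 23.01×12 = 165.9 kN·m.

M_A = 165.9 kN·m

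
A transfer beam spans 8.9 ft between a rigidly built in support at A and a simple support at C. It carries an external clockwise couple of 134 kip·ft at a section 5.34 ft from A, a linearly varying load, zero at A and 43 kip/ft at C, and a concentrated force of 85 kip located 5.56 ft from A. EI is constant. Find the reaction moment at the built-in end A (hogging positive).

M_A = 285.8 kip·ft

Release the roller at C. Primary structure: cantilever fixed at A.
Primary-structure tip deflection at C by superposition:
  clockwise couple 134 at a = 5.34: M₀a(2L − a)/(2EI) = 4458/EI
  triangular load, peak 43 at the free end: 11w₀L⁴/(120EI) = 24731/EI
  point load 85 at a = 5.56: Pa²(3L − a)/(6EI) = 9258/EI
  δ_0 = 38447/EI
Flexibility coefficient — unit upward force at C: δ_{CC} = L³/(3EI) = 235/EI.
Compatibility at C: δ_0 − R_C·δ_{CC} = 0, so R_C = 38447/235 = 163.6 kip.
Moment equilibrium about A: M_A = Σ(load moments about A) − R_C·L = 1742 − 163.6×8.9 = 285.8 kip·ft.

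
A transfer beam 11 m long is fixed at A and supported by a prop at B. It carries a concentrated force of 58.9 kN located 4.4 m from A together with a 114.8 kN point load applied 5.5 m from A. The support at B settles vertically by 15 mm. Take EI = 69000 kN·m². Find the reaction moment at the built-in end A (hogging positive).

Take the reaction at B as the redundant and release it; the primary structure is a cantilever fixed at A.
Free-end deflection of the primary structure under the applied loading (downward +):
  point load 58.9 at a = 4.4: Pa²(3L − a)/(6EI) = 5435/EI
  point load 114.8 at a = 5.5: Pa²(3L − a)/(6EI) = 15917/EI
  δ_0 = 21352/EI
Tip deflection under a unit load at B: L³/(3EI) = 443.7/EI.
With EI = 69000 kN·m²: δ_0 = 0.30945 m and δ_{BB} = 0.00643 m/kN.
Compatibility — the beam at B must follow the support down by 0.015 m: δ_0 − R_B·δ_{BB} = 0.015, so R_B = (0.30945 − 0.015)/0.00643 = 45.79 kN.
Moment equilibrium about A: M_A = Σ(load moments about A) − R_B·L = 890.6 − 45.79×11 = 386.8 kN·m.

M_A = 386.8 kN·m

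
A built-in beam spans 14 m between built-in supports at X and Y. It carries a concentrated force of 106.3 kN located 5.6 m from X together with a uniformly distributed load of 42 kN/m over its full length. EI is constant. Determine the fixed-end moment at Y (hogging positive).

Take the two fixed-end moments M_X, M_Y as redundants; the released structure is the simple span XY.
On the primary (simply-supported) span, the end slopes from the loading are:
  at X: point load 106.3 at a = 5.6: Pab(L + b)/(6LEI) = 1333/EI
  at Y: point load 106.3 at a = 5.6: Pab(L + a)/(6LEI) = 1167/EI
  at X: UDL 42: wL³/(24EI) = 4802/EI
  at Y: UDL 42: wL³/(24EI) = 4802/EI
  θ_X0 = 6135/EI,  θ_Y0 = 5969/EI
Flexibility coefficients: a unit moment at one end gives L/(3EI) there and L/(6EI) at the far end, so f₁₁ = f₂₂ = 4.667/EI and f₁₂ = f₂₁ = 2.333/EI.
Compatibility — zero rotation at each built-in end:
  4.667 M_X + 2.333 M_Y = 6135
  2.333 M_X + 4.667 M_Y = 5969
Solving the pair gives M_X = 900.3 kN·m and M_Y = 828.9 kN·m (hogging).

M_Y = 828.9 kN·m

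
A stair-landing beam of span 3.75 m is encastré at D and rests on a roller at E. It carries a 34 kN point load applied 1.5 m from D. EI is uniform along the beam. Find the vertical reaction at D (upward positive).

Remove the prop at E; the released (primary) structure is a cantilever built in at D.
Primary-structure tip deflection at E by superposition:
  point load 34 at a = 1.5: Pa²(3L − a)/(6EI) = 124.3/EI
Flexibility coefficient — unit upward force at E: δ_{EE} = L³/(3EI) = 17.58/EI.
The prop prevents deflection at E: R_E = δ_0/δ_{EE} = 124.3/17.58 = 7.072 kN.
Vertical equilibrium: R_D = ΣP − R_E = 34 − 7.072 = 26.93 kN.

R_D = 26.93 kN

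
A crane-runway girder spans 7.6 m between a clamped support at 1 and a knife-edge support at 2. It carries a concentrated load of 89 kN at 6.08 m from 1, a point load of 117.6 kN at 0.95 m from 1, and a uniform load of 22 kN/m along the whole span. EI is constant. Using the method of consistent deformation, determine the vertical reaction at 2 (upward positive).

R_2 = 128 kN

Take the reaction at 2 as the redundant and release it; the primary structure is a cantilever fixed at 1.
Primary-structure tip deflection at 2 by superposition:
  point load 89 at a = 6.08: Pa²(3L − a)/(6EI) = 9168/EI
  point load 117.6 at a = 0.95: Pa²(3L − a)/(6EI) = 386.5/EI
  UDL 22: wL⁴/(8EI) = 9175/EI
  δ_0 = 18729/EI
Flexibility coefficient — unit upward force at 2: δ_{22} = L³/(3EI) = 146.3/EI.
The prop prevents deflection at 2: R_2 = δ_0/δ_{22} = 18729/146.3 = 128 kN.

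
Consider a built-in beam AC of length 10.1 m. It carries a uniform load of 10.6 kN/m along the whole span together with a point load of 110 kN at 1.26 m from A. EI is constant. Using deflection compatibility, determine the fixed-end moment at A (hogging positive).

Take the two fixed-end moments M_A, M_C as redundants; the released structure is the simple span AC.
Simple-span end rotations at A and C under the given loads:
  at A: UDL 10.6: wL³/(24EI) = 455/EI
  at C: UDL 10.6: wL³/(24EI) = 455/EI
  at A: point load 110 at a = 1.26: Pab(L + b)/(6LEI) = 382.9/EI
  at C: point load 110 at a = 1.26: Pab(L + a)/(6LEI) = 229.7/EI
  θ_A0 = 838/EI,  θ_C0 = 684.7/EI
Flexibility coefficients: a unit moment at one end gives L/(3EI) there and L/(6EI) at the far end, so f₁₁ = f₂₂ = 3.367/EI and f₁₂ = f₂₁ = 1.683/EI.
Compatibility — zero rotation at each built-in end:
  3.367 M_A + 1.683 M_C = 838
  1.683 M_A + 3.367 M_C = 684.7
Solving the pair gives M_A = 196.3 kN·m and M_C = 105.2 kN·m (hogging).

M_A = 196.3 kN·m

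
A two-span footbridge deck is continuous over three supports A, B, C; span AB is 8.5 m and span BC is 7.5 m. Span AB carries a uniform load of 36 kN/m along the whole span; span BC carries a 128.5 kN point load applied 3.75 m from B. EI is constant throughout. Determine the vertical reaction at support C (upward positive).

R_C = 29.93 kN

Release continuity at B by inserting a hinge; the redundant is the internal moment M_B. The primary structure is two simply-supported spans AB and BC.
Rotations at B on the released spans (each span's end-slope, ×1/EI):
  span AB: UDL 36: wL³/(24EI) = 921.2/EI
  span BC: point load 128.5 at a = 3.75: Pab(L + b)/(6LEI) = 451.8/EI
  relative rotation θ_0 = (921.2 + 451.8)/EI = 1373/EI
A unit hogging moment at B produces rotation L₁/(3EI) + L₂/(3EI) = 5.333/EI.
Slope continuity at B: θ_0 = M_B·5.333/EI, so M_B = 1373/5.333 = 257.4 kN·m (hogging).
Span BC, ΣM about C: R_B^{BC}·7.5 = 481.9 + 257.4, so R_B^{BC} = 98.57 kN and R_C = 128.5 − 98.57 = 29.93 kN.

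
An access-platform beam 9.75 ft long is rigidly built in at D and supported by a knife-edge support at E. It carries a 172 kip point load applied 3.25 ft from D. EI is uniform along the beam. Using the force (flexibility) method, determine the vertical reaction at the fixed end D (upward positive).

R_D = 146.5 kip

Choose R_E as the redundant. The primary structure is the cantilever fixed at D.
Deflection at E on the released cantilever, summing each load's contribution:
  point load 172 at a = 3.25: Pa²(3L − a)/(6EI) = 7873/EI
Tip deflection under a unit load at E: L³/(3EI) = 309/EI.
The prop prevents deflection at E: R_E = δ_0/δ_{EE} = 7873/309 = 25.48 kip.
Vertical equilibrium: R_D = ΣP − R_E = 172 − 25.48 = 146.5 kip.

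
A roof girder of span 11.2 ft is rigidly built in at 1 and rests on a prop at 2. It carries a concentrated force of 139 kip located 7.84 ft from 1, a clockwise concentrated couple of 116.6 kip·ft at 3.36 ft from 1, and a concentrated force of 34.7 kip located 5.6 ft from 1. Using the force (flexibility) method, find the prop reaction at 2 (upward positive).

R_2 = 97.13 kip

Release the roller at 2. Primary structure: cantilever fixed at 1.
Primary-structure tip deflection at 2 by superposition:
  point load 139 at a = 7.84: Pa²(3L − a)/(6EI) = 36681/EI
  clockwise couple 116.6 at a = 3.36: M₀a(2L − a)/(2EI) = 3730/EI
  point load 34.7 at a = 5.6: Pa²(3L − a)/(6EI) = 5078/EI
  δ_0 = 45489/EI
Tip deflection under a unit load at 2: L³/(3EI) = 468.3/EI.
The prop prevents deflection at 2: R_2 = δ_0/δ_{22} = 45489/468.3 = 97.13 kip.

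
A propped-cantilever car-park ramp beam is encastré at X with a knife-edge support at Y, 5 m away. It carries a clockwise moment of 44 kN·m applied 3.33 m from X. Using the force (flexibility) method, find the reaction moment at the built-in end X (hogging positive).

Remove the prop at Y; the released (primary) structure is a cantilever built in at X.
Primary-structure tip deflection at Y by superposition:
  clockwise couple 44 at a = 3.33: M₀a(2L − a)/(2EI) = 488.6/EI
Flexibility coefficient — unit upward force at Y: δ_{YY} = L³/(3EI) = 41.67/EI.
Compatibility at Y: δ_0 − R_Y·δ_{YY} = 0, so R_Y = 488.6/41.67 = 11.73 kN.
Moment equilibrium about X: M_X = Σ(load moments about X) − R_Y·L = 44 − 11.73×5 = -14.64 kN·m.

M_X = -14.64 kN·m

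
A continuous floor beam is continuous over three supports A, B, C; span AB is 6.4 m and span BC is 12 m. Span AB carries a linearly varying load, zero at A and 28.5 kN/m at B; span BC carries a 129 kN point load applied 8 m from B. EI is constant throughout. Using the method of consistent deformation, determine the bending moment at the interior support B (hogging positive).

Release continuity at B by inserting a hinge; the redundant is the internal moment M_B. The primary structure is two simply-supported spans AB and BC.
Discontinuity in slope at B on the released structure — sum the simple-span end rotations:
  span AB: triangular load, peak 28.5: w₀L³/(45EI) = 166/EI
  span BC: point load 129 at a = 8: Pab(L + b)/(6LEI) = 917.3/EI
  relative rotation θ_0 = (166 + 917.3)/EI = 1083/EI
A unit hogging moment at B produces rotation L₁/(3EI) + L₂/(3EI) = 6.133/EI.
Compatibility: M_B·(L₁+L₂)/(3EI) = θ_0, giving M_B = 176.6 kN·m (hogging).

M_B = 176.6 kN·m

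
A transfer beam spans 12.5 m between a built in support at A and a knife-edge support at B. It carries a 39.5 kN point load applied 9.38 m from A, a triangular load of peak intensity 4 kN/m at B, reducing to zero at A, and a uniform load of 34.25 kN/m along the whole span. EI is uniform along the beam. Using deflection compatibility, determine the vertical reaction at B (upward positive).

Release the roller at B. Primary structure: cantilever fixed at A.
Deflection at B on the released cantilever, summing each load's contribution:
  point load 39.5 at a = 9.38: Pa²(3L − a)/(6EI) = 16288/EI
  triangular load, peak 4 at the free end: 11w₀L⁴/(120EI) = 8952/EI
  UDL 34.25: wL⁴/(8EI) = 104523/EI
  δ_0 = 129762/EI
Tip deflection under a unit load at B: L³/(3EI) = 651/EI.
The prop prevents deflection at B: R_B = δ_0/δ_{BB} = 129762/651 = 199.3 kN.

R_B = 199.3 kN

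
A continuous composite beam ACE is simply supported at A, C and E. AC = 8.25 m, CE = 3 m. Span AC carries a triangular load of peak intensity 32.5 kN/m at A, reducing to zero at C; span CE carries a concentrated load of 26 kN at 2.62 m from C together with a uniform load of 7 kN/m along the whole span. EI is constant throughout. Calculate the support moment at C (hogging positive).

M_C = 98.02 kN·m

Take M_C as the redundant. Released structure: two simple spans AC and CE with a hinge at C.
Discontinuity in slope at C on the released structure — sum the simple-span end rotations:
  span AC: triangular load, peak 32.5: 7w₀L³/(360EI) = 354.8/EI
  span CE: point load 26 at a = 2.62: Pab(L + b)/(6LEI) = 4.861/EI
  span CE: UDL 7: wL³/(24EI) = 7.875/EI
  relative rotation θ_0 = (354.8 + 12.74)/EI = 367.6/EI
A unit hogging moment at C produces rotation L₁/(3EI) + L₂/(3EI) = 3.75/EI.
Compatibility: M_C·(L₁+L₂)/(3EI) = θ_0, giving M_C = 98.02 kN·m (hogging).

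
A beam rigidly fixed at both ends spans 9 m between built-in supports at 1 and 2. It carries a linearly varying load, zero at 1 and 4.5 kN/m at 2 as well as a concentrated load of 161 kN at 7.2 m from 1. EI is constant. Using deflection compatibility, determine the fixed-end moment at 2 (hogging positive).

Release both end moments; the primary structure is a simply-supported span 12 with redundants M_1 and M_2.
On the primary (simply-supported) span, the end slopes from the loading are:
  at 1: triangular load, peak 4.5: 7w₀L³/(360EI) = 63.79/EI
  at 2: triangular load, peak 4.5: w₀L³/(45EI) = 72.9/EI
  at 1: point load 161 at a = 7.2: Pab(L + b)/(6LEI) = 417.3/EI
  at 2: point load 161 at a = 7.2: Pab(L + a)/(6LEI) = 626/EI
  θ_10 = 481.1/EI,  θ_20 = 698.9/EI
Flexibility coefficients: a unit moment at one end gives L/(3EI) there and L/(6EI) at the far end, so f₁₁ = f₂₂ = 3/EI and f₁₂ = f₂₁ = 1.5/EI.
Compatibility — zero rotation at each built-in end:
  3 M_1 + 1.5 M_2 = 481.1
  1.5 M_1 + 3 M_2 = 698.9
Solving the pair gives M_1 = 58.52 kN·m and M_2 = 203.7 kN·m (hogging).

M_2 = 203.7 kN·m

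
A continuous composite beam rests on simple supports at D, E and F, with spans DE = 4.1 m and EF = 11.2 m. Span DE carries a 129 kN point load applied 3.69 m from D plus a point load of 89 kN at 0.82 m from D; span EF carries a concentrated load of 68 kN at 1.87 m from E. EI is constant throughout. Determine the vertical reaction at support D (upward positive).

Insert a hinge at E; M_E is the redundant, and each span becomes simply supported.
End slopes at the hinge E, treating each span as simply supported:
  span DE: point load 129 at a = 3.69: Pab(L + a)/(6LEI) = 61.8/EI
  span DE: point load 89 at a = 0.82: Pab(L + a)/(6LEI) = 47.87/EI
  span EF: point load 68 at a = 1.87: Pab(L + b)/(6LEI) = 362.5/EI
  relative rotation θ_0 = (109.7 + 362.5)/EI = 472.1/EI
A unit hogging moment at E produces rotation L₁/(3EI) + L₂/(3EI) = 5.1/EI.
Slope continuity at E: θ_0 = M_E·5.1/EI, so M_E = 472.1/5.1 = 92.57 kN·m (hogging).
Span DE, ΣM about D with M_E applied at E: R_E^{DE}·4.1 = 549 + 92.57, so R_E^{DE} = 156.5 kN and R_D = 218 − 156.5 = 61.52 kN.

R_D = 61.52 kN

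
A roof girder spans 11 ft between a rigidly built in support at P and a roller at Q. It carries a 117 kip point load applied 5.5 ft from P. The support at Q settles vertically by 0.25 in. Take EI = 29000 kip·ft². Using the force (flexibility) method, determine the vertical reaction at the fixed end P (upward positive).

R_P = 81.8 kip

Release the roller at Q. Primary structure: cantilever fixed at P.
Downward deflection at the released point Q due to the loads:
  point load 117 at a = 5.5: Pa²(3L − a)/(6EI) = 16222/EI
Flexibility coefficient — unit upward force at Q: δ_{QQ} = L³/(3EI) = 443.7/EI.
With EI = 29000 kip·ft²: δ_0 = 0.55936 ft and δ_{QQ} = 0.015299 ft/kip.
Compatibility — the beam at Q must follow the support down by 0.02083 ft: δ_0 − R_Q·δ_{QQ} = 0.02083, so R_Q = (0.55936 − 0.02083)/0.015299 = 35.2 kip.
Vertical equilibrium: R_P = ΣP − R_Q = 117 − 35.2 = 81.8 kip.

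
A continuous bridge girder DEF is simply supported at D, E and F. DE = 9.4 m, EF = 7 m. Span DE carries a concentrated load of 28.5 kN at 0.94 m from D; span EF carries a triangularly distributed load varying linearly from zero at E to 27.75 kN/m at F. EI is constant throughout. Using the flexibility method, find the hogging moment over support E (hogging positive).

M_E = 41.46 kN·m

Release continuity at E by inserting a hinge; the redundant is the internal moment M_E. The primary structure is two simply-supported spans DE and EF.
Rotations at E on the released spans (each span's end-slope, ×1/EI):
  span DE: point load 28.5 at a = 0.94: Pab(L + a)/(6LEI) = 41.55/EI
  span EF: triangular load, peak 27.75: 7w₀L³/(360EI) = 185.1/EI
  relative rotation θ_0 = (41.55 + 185.1)/EI = 226.6/EI
A unit hogging moment at E produces rotation L₁/(3EI) + L₂/(3EI) = 5.467/EI.
Compatibility: M_E·(L₁+L₂)/(3EI) = θ_0, giving M_E = 41.46 kN·m (hogging).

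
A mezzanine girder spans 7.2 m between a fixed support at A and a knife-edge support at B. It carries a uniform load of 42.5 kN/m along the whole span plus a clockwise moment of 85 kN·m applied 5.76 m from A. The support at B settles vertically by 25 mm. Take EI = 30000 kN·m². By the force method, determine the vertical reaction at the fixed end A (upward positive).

Remove the prop at B; the released (primary) structure is a cantilever built in at A.
Primary-structure tip deflection at B by superposition:
  UDL 42.5: wL⁴/(8EI) = 14277/EI
  clockwise couple 85 at a = 5.76: M₀a(2L − a)/(2EI) = 2115/EI
  δ_0 = 16392/EI
Tip deflection under a unit load at B: L³/(3EI) = 124.4/EI.
With EI = 30000 kN·m²: δ_0 = 0.54639 m and δ_{BB} = 0.004147 m/kN.
Compatibility — the beam at B must follow the support down by 0.025 m: δ_0 − R_B·δ_{BB} = 0.025, so R_B = (0.54639 − 0.025)/0.004147 = 125.7 kN.
Vertical equilibrium: R_A = ΣP − R_B = 306 − 125.7 = 180.3 kN.

R_A = 180.3 kN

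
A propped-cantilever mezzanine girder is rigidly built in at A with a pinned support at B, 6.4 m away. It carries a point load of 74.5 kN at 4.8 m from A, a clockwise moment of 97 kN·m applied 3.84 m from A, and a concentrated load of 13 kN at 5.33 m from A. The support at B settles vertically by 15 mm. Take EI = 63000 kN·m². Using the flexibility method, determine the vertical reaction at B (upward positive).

R_B = 65.2 kN

Release the roller at B. Primary structure: cantilever fixed at A.
Free-end deflection of the primary structure under the applied loading (downward +):
  point load 74.5 at a = 4.8: Pa²(3L − a)/(6EI) = 4120/EI
  clockwise couple 97 at a = 3.84: M₀a(2L − a)/(2EI) = 1669/EI
  point load 13 at a = 5.33: Pa²(3L − a)/(6EI) = 853.7/EI
  δ_0 = 6642/EI
Flexibility coefficient — unit upward force at B: δ_{BB} = L³/(3EI) = 87.38/EI.
With EI = 63000 kN·m²: δ_0 = 0.10543 m and δ_{BB} = 0.001387 m/kN.
Compatibility — the beam at B must follow the support down by 0.015 m: δ_0 − R_B·δ_{BB} = 0.015, so R_B = (0.10543 − 0.015)/0.001387 = 65.2 kN.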